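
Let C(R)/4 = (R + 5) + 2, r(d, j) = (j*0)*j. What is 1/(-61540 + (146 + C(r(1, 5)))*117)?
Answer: -1/41182 ≈ -2.4282e-5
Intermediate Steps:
r(d, j) = 0 (r(d, j) = 0*j = 0)
C(R) = 28 + 4*R (C(R) = 4*((R + 5) + 2) = 4*((5 + R) + 2) = 4*(7 + R) = 28 + 4*R)
1/(-61540 + (146 + C(r(1, 5)))*117) = 1/(-61540 + (146 + (28 + 4*0))*117) = 1/(-61540 + (146 + (28 + 0))*117) = 1/(-61540 + (146 + 28)*117) = 1/(-61540 + 174*117) = 1/(-61540 + 20358) = 1/(-41182) = -1/41182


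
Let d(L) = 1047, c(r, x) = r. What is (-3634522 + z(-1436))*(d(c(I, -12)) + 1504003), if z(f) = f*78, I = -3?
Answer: -5638714976500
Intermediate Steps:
z(f) = 78*f
(-3634522 + z(-1436))*(d(c(I, -12)) + 1504003) = (-3634522 + 78*(-1436))*(1047 + 1504003) = (-3634522 - 112008)*1505050 = -3746530*1505050 = -5638714976500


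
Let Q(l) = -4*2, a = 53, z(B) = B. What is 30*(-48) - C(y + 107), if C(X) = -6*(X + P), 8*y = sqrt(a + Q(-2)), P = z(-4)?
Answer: -822 + 9*sqrt(5)/4 ≈ -816.97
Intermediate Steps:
P = -4
Q(l) = -8
y = 3*sqrt(5)/8 (y = sqrt(53 - 8)/8 = sqrt(45)/8 = (3*sqrt(5))/8 = 3*sqrt(5)/8 ≈ 0.83853)
C(X) = 24 - 6*X (C(X) = -6*(X - 4) = -6*(-4 + X) = 24 - 6*X)
30*(-48) - C(y + 107) = 30*(-48) - (24 - 6*(3*sqrt(5)/8 + 107)) = -1440 - (24 - 6*(107 + 3*sqrt(5)/8)) = -1440 - (24 + (-642 - 9*sqrt(5)/4)) = -1440 - (-618 - 9*sqrt(5)/4) = -1440 + (618 + 9*sqrt(5)/4) = -822 + 9*sqrt(5)/4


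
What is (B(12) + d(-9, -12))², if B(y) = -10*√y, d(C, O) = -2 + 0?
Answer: 1204 + 80*√3 ≈ 1342.6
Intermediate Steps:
d(C, O) = -2
(B(12) + d(-9, -12))² = (-20*√3 - 2)² = (-2 - 20*√3)²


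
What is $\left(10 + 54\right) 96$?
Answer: $6144$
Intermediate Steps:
$\left(10 + 54\right) 96 = 64 \cdot 96 = 6144$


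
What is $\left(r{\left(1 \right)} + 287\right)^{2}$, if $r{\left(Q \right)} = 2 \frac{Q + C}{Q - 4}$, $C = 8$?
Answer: $78961$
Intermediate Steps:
$r{\left(Q \right)} = \frac{2 \left(8 + Q\right)}{-4 + Q}$ ($r{\left(Q \right)} = 2 \frac{Q + 8}{Q - 4} = 2 \frac{8 + Q}{-4 + Q} = \frac{2 \left(8 + Q\right)}{-4 + Q}$)
$\left(r{\left(1 \right)} + 287\right)^{2} = \left(\frac{2 \left(8 + 1\right)}{-4 + 1} + 287\right)^{2} = \left(2 \frac{1}{-3} \cdot 9 + 287\right)^{2} = \left(2 \left(- \frac{1}{3}\right) 9 + 287\right)^{2} = \left(-6 + 287\right)^{2} = 281^{2} = 78961$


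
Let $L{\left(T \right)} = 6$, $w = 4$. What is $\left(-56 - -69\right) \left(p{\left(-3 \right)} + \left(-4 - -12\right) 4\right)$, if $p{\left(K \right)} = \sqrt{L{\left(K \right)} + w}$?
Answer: $416 + 13 \sqrt{10} \approx 457.11$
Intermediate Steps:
$p{\left(K \right)} = \sqrt{10}$ ($p{\left(K \right)} = \sqrt{6 + 4} = \sqrt{10}$)
$\left(-56 - -69\right) \left(p{\left(-3 \right)} + \left(-4 - -12\right) 4\right) = \left(-56 - -69\right) \left(\sqrt{10} + \left(-4 - -12\right) 4\right) = \left(-56 + 69\right) \left(\sqrt{10} + \left(-4 + 12\right) 4\right) = 13 \left(\sqrt{10} + 8 \cdot 4\right) = 13 \left(\sqrt{10} + 32\right) = 13 \left(32 + \sqrt{10}\right) = 416 + 13 \sqrt{10}$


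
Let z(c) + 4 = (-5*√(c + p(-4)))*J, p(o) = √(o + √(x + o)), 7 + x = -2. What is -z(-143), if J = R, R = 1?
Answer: 4 + 5*√(-143 + √(-4 + I*√13)) ≈ 4.4542 + 59.619*I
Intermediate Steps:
x = -9 (x = -7 - 2 = -9)
J = 1
p(o) = √(o + √(-9 + o))
z(c) = -4 - 5*√(c + √(-4 + I*√13)) (z(c) = -4 - 5*√(c + √(-4 + √(-9 - 4)))*1 = -4 - 5*√(c + √(-4 + √(-13)))*1 = -4 - 5*√(c + √(-4 + I*√13))*1 = -4 - 5*√(c + √(-4 + I*√13)))
-z(-143) = -(-4 - 5*√(-143 + √(-4 + I*√13))) = 4 + 5*√(-143 + √(-4 + I*√13))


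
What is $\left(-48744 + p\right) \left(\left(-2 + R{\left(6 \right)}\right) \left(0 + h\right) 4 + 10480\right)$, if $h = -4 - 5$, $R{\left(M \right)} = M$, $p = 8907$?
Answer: $-411755232$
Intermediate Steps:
$h = -9$ ($h = -4 - 5 = -9$)
$\left(-48744 + p\right) \left(\left(-2 + R{\left(6 \right)}\right) \left(0 + h\right) 4 + 10480\right) = \left(-48744 + 8907\right) \left(\left(-2 + 6\right) \left(0 - 9\right) 4 + 10480\right) = - 39837 \left(4 \left(\left(-9\right) 4\right) + 10480\right) = - 39837 \left(4 \left(-36\right) + 10480\right) = - 39837 \left(-144 + 10480\right) = \left(-39837\right) 10336 = -411755232$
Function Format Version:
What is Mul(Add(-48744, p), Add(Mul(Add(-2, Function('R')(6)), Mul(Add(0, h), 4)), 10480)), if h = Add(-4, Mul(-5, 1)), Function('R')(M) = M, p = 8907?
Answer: -411755232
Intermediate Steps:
h = -9 (h = Add(-4, -5) = -9)
Mul(Add(-48744, p), Add(Mul(Add(-2, Function('R')(6)), Mul(Add(0, h), 4)), 10480)) = Mul(Add(-48744, 8907), Add(Mul(Add(-2, 6), Mul(Add(0, -9), 4)), 10480)) = Mul(-39837, Add(Mul(4, Mul(-9, 4)), 10480)) = Mul(-39837, Add(Mul(4, -36), 10480)) = Mul(-39837, Add(-144, 10480)) = Mul(-39837, 10336) = -411755232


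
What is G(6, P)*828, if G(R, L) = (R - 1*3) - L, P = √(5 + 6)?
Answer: 2484 - 828*√11 ≈ -262.17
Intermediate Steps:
P = √11 ≈ 3.3166
G(R, L) = -3 + R - L (G(R, L) = (R - 3) - L = (-3 + R) - L = -3 + R - L)
G(6, P)*828 = (-3 + 6 - √11)*828 = (3 - √11)*828 = 2484 - 828*√11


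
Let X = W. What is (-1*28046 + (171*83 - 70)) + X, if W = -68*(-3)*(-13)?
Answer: -16575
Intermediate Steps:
W = -2652 (W = 204*(-13) = -2652)
X = -2652
(-1*28046 + (171*83 - 70)) + X = (-1*28046 + (171*83 - 70)) - 2652 = (-28046 + (14193 - 70)) - 2652 = (-28046 + 14123) - 2652 = -13923 - 2652 = -16575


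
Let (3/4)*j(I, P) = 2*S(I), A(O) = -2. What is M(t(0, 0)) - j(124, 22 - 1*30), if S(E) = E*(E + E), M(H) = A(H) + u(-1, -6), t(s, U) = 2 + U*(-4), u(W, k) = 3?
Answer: -246013/3 ≈ -82004.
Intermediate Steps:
t(s, U) = 2 - 4*U
M(H) = 1 (M(H) = -2 + 3 = 1)
S(E) = 2*E² (S(E) = E*(2*E) = 2*E²)
j(I, P) = 16*I²/3 (j(I, P) = 4*(2*(2*I²))/3 = 4*(4*I²)/3 = 16*I²/3)
M(t(0, 0)) - j(124, 22 - 1*30) = 1 - 16*124²/3 = 1 - 16*15376/3 = 1 - 1*246016/3 = 1 - 246016/3 = -246013/3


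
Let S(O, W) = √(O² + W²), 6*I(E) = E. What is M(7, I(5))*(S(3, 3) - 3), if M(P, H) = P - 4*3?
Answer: 15 - 15*√2 ≈ -6.2132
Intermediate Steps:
I(E) = E/6
M(P, H) = -12 + P (M(P, H) = P - 12 = -12 + P)
M(7, I(5))*(S(3, 3) - 3) = (-12 + 7)*(√(3² + 3²) - 3) = -5*(√(9 + 9) - 3) = -5*(√18 - 3) = -5*(3*√2 - 3) = -5*(-3 + 3*√2) = 15 - 15*√2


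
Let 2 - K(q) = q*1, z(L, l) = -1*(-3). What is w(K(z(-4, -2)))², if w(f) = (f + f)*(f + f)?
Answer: 16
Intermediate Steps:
z(L, l) = 3
K(q) = 2 - q
w(f) = 4*f² (w(f) = (2*f)*(2*f) = 4*f²)
w(K(z(-4, -2)))² = (4*(2 - 1*3)²)² = (4*(2 - 3)²)² = (4*(-1)²)² = (4*1)² = 4² = 16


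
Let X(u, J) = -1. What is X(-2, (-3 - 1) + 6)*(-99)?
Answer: 99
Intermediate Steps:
X(-2, (-3 - 1) + 6)*(-99) = -1*(-99) = 99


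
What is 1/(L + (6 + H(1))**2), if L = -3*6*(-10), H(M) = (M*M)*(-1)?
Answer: 1/205 ≈ 0.0048781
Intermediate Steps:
H(M) = -M**2 (H(M) = M**2*(-1) = -M**2)
L = 180 (L = -18*(-10) = 180)
1/(L + (6 + H(1))**2) = 1/(180 + (6 - 1*1**2)**2) = 1/(180 + (6 - 1*1)**2) = 1/(180 + (6 - 1)**2) = 1/(180 + 5**2) = 1/(180 + 25) = 1/205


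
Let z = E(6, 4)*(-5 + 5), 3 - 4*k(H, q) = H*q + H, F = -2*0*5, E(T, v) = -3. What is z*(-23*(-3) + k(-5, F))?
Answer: 0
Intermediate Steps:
F = 0 (F = 0*5 = 0)
k(H, q) = ¾ - H/4 - H*q/4 (k(H, q) = ¾ - (H*q + H)/4 = ¾ - (H + H*q)/4 = ¾ + (-H/4 - H*q/4) = ¾ - H/4 - H*q/4)
z = 0 (z = -3*(-5 + 5) = -3*0 = 0)
z*(-23*(-3) + k(-5, F)) = 0*(-23*(-3) + (¾ - ¼*(-5) - ¼*(-5)*0)) = 0*(69 + (¾ + 5/4 + 0)) = 0*(69 + 2) = 0*71 = 0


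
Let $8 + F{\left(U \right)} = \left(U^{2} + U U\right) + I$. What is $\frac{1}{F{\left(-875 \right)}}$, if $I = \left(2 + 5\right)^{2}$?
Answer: $\frac{1}{1531291} \approx 6.5304 \cdot 10^{-7}$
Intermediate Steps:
$I = 49$ ($I = 7^{2} = 49$)
$F{\left(U \right)} = 41 + 2 U^{2}$ ($F{\left(U \right)} = -8 + \left(\left(U^{2} + U U\right) + 49\right) = -8 + \left(\left(U^{2} + U^{2}\right) + 49\right) = -8 + \left(2 U^{2} + 49\right) = -8 + \left(49 + 2 U^{2}\right) = 41 + 2 U^{2}$)
$\frac{1}{F{\left(-875 \right)}} = \frac{1}{41 + 2 \left(-875\right)^{2}} = \frac{1}{41 + 2 \cdot 765625} = \frac{1}{41 + 1531250} = \frac{1}{1531291}$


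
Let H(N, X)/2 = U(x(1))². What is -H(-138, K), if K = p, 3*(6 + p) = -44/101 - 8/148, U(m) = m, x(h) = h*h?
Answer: -2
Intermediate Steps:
x(h) = h²
p = -23032/3737 (p = -6 + (-44/101 - 8/148)/3 = -6 + (-44*1/101 - 8*1/148)/3 = -6 + (-44/101 - 2/37)/3 = -6 + (⅓)*(-1830/3737) = -6 - 610/3737 = -23032/3737 ≈ -6.1632)
K = -23032/3737 ≈ -6.1632
H(N, X) = 2 (H(N, X) = 2*(1²)² = 2*1² = 2*1 = 2)
-H(-138, K) = -1*2 = -2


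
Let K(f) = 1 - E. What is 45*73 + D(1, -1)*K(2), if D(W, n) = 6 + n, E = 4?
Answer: 3270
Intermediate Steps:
K(f) = -3 (K(f) = 1 - 1*4 = 1 - 4 = -3)
45*73 + D(1, -1)*K(2) = 45*73 + (6 - 1)*(-3) = 3285 + 5*(-3) = 3285 - 15 = 3270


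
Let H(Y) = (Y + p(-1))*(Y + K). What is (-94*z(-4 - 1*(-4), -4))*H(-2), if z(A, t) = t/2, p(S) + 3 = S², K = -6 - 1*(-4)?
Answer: 3008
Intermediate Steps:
K = -2 (K = -6 + 4 = -2)
p(S) = -3 + S²
H(Y) = (-2 + Y)² (H(Y) = (Y + (-3 + (-1)²))*(Y - 2) = (Y + (-3 + 1))*(-2 + Y) = (Y - 2)*(-2 + Y) = (-2 + Y)*(-2 + Y) = (-2 + Y)²)
z(A, t) = t/2 (z(A, t) = t*(½) = t/2)
(-94*z(-4 - 1*(-4), -4))*H(-2) = (-47*(-4))*(4 + (-2)² - 4*(-2)) = (-94*(-2))*(4 + 4 + 8) = 188*16 = 3008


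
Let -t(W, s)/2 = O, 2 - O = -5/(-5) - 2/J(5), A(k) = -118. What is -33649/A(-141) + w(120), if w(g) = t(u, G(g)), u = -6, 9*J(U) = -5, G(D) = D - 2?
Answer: 171313/590 ≈ 290.36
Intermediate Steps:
G(D) = -2 + D
J(U) = -5/9 (J(U) = (⅑)*(-5) = -5/9)
O = -13/5 (O = 2 - (-5/(-5) - 2/(-5/9)) = 2 - (-5*(-⅕) - 2*(-9/5)) = 2 - (1 + 18/5) = 2 - 1*23/5 = 2 - 23/5 = -13/5 ≈ -2.6000)
t(W, s) = 26/5 (t(W, s) = -2*(-13/5) = 26/5)
w(g) = 26/5
-33649/A(-141) + w(120) = -33649/(-118) + 26/5 = -33649*(-1/118) + 26/5 = 33649/118 + 26/5 = 171313/590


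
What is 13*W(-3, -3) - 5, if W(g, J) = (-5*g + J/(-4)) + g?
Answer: 643/4 ≈ 160.75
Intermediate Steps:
W(g, J) = -4*g - J/4 (W(g, J) = (-5*g - J/4) + g = -4*g - J/4)
13*W(-3, -3) - 5 = 13*(-4*(-3) - ¼*(-3)) - 5 = 13*(12 + ¾) - 5 = 13*(51/4) - 5 = 663/4 - 5 = 643/4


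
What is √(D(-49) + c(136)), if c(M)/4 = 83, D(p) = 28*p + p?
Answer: 33*I ≈ 33.0*I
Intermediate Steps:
D(p) = 29*p
c(M) = 332 (c(M) = 4*83 = 332)
√(D(-49) + c(136)) = √(29*(-49) + 332) = √(-1421 + 332) = √(-1089) = 33*I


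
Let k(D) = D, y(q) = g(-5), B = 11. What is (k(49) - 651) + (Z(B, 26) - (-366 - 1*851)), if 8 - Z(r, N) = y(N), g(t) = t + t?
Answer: 633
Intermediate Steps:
g(t) = 2*t
y(q) = -10 (y(q) = 2*(-5) = -10)
Z(r, N) = 18 (Z(r, N) = 8 - 1*(-10) = 8 + 10 = 18)
(k(49) - 651) + (Z(B, 26) - (-366 - 1*851)) = (49 - 651) + (18 - (-366 - 1*851)) = -602 + (18 - (-366 - 851)) = -602 + (18 - 1*(-1217)) = -602 + (18 + 1217) = -602 + 1235 = 633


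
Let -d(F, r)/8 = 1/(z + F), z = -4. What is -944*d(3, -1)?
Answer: -7552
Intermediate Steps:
d(F, r) = -8/(-4 + F)
-944*d(3, -1) = -(-7552)/(-4 + 3) = -(-7552)/(-1) = -(-7552)*(-1) = -944*8 = -7552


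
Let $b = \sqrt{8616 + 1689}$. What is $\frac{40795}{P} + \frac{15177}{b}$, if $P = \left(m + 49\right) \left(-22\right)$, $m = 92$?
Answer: $- \frac{40795}{3102} + \frac{5059 \sqrt{1145}}{1145} \approx 136.36$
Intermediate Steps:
$b = 3 \sqrt{1145}$ ($b = \sqrt{10305} = 3 \sqrt{1145} \approx 101.51$)
$P = -3102$ ($P = \left(92 + 49\right) \left(-22\right) = 141 \left(-22\right) = -3102$)
$\frac{40795}{P} + \frac{15177}{b} = \frac{40795}{-3102} + \frac{15177}{3 \sqrt{1145}} = 40795 \left(- \frac{1}{3102}\right) + 15177 \frac{\sqrt{1145}}{3435} = - \frac{40795}{3102} + \frac{5059 \sqrt{1145}}{1145}$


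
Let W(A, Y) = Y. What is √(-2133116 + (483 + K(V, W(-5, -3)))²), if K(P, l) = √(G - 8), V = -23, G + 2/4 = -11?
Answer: √(-7599386 + 1932*I*√78)/2 ≈ 1.5474 + 1378.3*I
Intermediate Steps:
G = -23/2 (G = -½ - 11 = -23/2 ≈ -11.500)
K(P, l) = I*√78/2 (K(P, l) = √(-23/2 - 8) = √(-39/2) = I*√78/2)
√(-2133116 + (483 + K(V, W(-5, -3)))²) = √(-2133116 + (483 + I*√78/2)²)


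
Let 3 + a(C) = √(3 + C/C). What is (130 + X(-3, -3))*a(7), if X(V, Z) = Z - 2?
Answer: -125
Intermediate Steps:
a(C) = -1 (a(C) = -3 + √(3 + C/C) = -3 + √(3 + 1) = -3 + √4 = -3 + 2 = -1)
X(V, Z) = -2 + Z
(130 + X(-3, -3))*a(7) = (130 + (-2 - 3))*(-1) = (130 - 5)*(-1) = 125*(-1) = -125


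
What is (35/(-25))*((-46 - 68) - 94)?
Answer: 1456/5 ≈ 291.20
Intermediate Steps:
(35/(-25))*((-46 - 68) - 94) = (35*(-1/25))*(-114 - 94) = -7/5*(-208) = 1456/5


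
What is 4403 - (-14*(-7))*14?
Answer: 3031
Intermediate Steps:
4403 - (-14*(-7))*14 = 4403 - 98*14 = 4403 - 1*1372 = 4403 - 1372 = 3031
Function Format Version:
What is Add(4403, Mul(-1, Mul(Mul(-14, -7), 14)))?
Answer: 3031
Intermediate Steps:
Add(4403, Mul(-1, Mul(Mul(-14, -7), 14))) = Add(4403, Mul(-1, Mul(98, 14))) = Add(4403, Mul(-1, 1372)) = Add(4403, -1372) = 3031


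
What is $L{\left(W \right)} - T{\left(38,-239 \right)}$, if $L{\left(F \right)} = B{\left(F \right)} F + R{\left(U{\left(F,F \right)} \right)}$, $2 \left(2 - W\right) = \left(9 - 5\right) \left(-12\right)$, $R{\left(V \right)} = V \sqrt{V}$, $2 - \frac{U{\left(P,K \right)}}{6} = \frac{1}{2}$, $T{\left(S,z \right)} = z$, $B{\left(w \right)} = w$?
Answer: $942$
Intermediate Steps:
$U{\left(P,K \right)} = 9$ ($U{\left(P,K \right)} = 12 - \frac{6}{2} = 12 - 3 = 9$)
$R{\left(V \right)} = V^{\frac{3}{2}}$
$W = 26$ ($W = 2 - \frac{\left(9 - 5\right) \left(-12\right)}{2} = 2 - \frac{4 \left(-12\right)}{2} = 2 - -24 = 2 + 24 = 26$)
$L{\left(F \right)} = 27 + F^{2}$ ($L{\left(F \right)} = F F + 9^{\frac{3}{2}} = F^{2} + 27 = 27 + F^{2}$)
$L{\left(W \right)} - T{\left(38,-239 \right)} = \left(27 + 26^{2}\right) - -239 = \left(27 + 676\right) + 239 = 703 + 239 = 942$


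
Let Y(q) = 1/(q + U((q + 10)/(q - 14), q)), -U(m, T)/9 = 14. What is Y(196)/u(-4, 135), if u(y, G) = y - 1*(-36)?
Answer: 1/2240 ≈ 0.00044643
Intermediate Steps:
u(y, G) = 36 + y (u(y, G) = y + 36 = 36 + y)
U(m, T) = -126 (U(m, T) = -9*14 = -126)
Y(q) = 1/(-126 + q) (Y(q) = 1/(q - 126) = 1/(-126 + q))
Y(196)/u(-4, 135) = 1/((-126 + 196)*(36 - 4)) = 1/(70*32) = (1/70)*(1/32) = 1/2240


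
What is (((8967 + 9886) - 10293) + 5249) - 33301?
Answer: -19492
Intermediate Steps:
(((8967 + 9886) - 10293) + 5249) - 33301 = ((18853 - 10293) + 5249) - 33301 = (8560 + 5249) - 33301 = 13809 - 33301 = -19492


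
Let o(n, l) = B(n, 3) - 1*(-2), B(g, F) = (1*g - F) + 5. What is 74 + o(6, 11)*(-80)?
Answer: -726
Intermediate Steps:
B(g, F) = 5 + g - F (B(g, F) = (g - F) + 5 = 5 + g - F)
o(n, l) = 4 + n (o(n, l) = (5 + n - 1*3) - 1*(-2) = (5 + n - 3) + 2 = (2 + n) + 2 = 4 + n)
74 + o(6, 11)*(-80) = 74 + (4 + 6)*(-80) = 74 + 10*(-80) = 74 - 800 = -726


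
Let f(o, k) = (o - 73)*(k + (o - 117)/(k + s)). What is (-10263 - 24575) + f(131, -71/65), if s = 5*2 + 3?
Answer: -876228206/25155 ≈ -34833.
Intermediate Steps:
s = 13 (s = 10 + 3 = 13)
f(o, k) = (-73 + o)*(k + (-117 + o)/(13 + k)) (f(o, k) = (o - 73)*(k + (o - 117)/(k + 13)) = (-73 + o)*(k + (-117 + o)/(13 + k)))
(-10263 - 24575) + f(131, -71/65) = (-10263 - 24575) + (8541 + 131² - (-67379)/65 - 190*131 - 73*(-71/65)² + 131*(-71/65)² + 13*(-71/65)*131)/(13 - 71/65) = -34838 + (8541 + 17161 - (-67379)/65 - 24890 - 73*(-71*1/65)² + 131*(-71*1/65)² + 13*(-71*1/65)*131)/(13 - 71*1/65) = -34838 + (8541 + 17161 - 949*(-71/65) - 24890 - 73*(-71/65)² + 131*(-71/65)² + 13*(-71/65)*131)/(13 - 71/65) = -34838 + (8541 + 17161 + 5183/5 - 24890 - 73*5041/4225 + 131*(5041/4225) - 9301/5)/(774/65) = -34838 + 65*(8541 + 17161 + 5183/5 - 24890 - 367993/4225 + 660371/4225 - 9301/5)/774 = -34838 + (65/774)*(243368/4225) = -34838 + 121684/25155 = -876228206/25155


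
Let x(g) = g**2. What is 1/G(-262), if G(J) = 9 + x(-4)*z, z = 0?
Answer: 1/9 ≈ 0.11111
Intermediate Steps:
G(J) = 9 (G(J) = 9 + (-4)**2*0 = 9 + 16*0 = 9 + 0 = 9)
1/G(-262) = 1/9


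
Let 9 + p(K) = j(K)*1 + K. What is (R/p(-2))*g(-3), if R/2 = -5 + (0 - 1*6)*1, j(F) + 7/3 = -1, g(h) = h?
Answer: -198/43 ≈ -4.6047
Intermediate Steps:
j(F) = -10/3 (j(F) = -7/3 - 1 = -10/3)
R = -22 (R = 2*(-5 + (0 - 1*6)*1) = 2*(-5 + (0 - 6)*1) = 2*(-5 - 6*1) = 2*(-5 - 6) = 2*(-11) = -22)
p(K) = -37/3 + K (p(K) = -9 + (-10/3*1 + K) = -9 + (-10/3 + K) = -37/3 + K)
(R/p(-2))*g(-3) = -22/(-37/3 - 2)*(-3) = -22/(-43/3)*(-3) = -22*(-3/43)*(-3) = (66/43)*(-3) = -198/43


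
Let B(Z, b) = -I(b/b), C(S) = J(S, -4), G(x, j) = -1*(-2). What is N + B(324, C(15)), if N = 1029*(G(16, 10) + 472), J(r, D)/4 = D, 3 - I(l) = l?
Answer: 487744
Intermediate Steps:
I(l) = 3 - l
J(r, D) = 4*D
G(x, j) = 2
C(S) = -16 (C(S) = 4*(-4) = -16)
B(Z, b) = -2 (B(Z, b) = -(3 - b/b) = -(3 - 1*1) = -(3 - 1) = -1*2 = -2)
N = 487746 (N = 1029*(2 + 472) = 1029*474 = 487746)
N + B(324, C(15)) = 487746 - 2 = 487744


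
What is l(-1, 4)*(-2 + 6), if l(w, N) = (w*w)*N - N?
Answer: 0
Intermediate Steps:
l(w, N) = -N + N*w² (l(w, N) = w²*N - N = N*w² - N = -N + N*w²)
l(-1, 4)*(-2 + 6) = (4*(-1 + (-1)²))*(-2 + 6) = (4*(-1 + 1))*4 = (4*0)*4 = 0*4 = 0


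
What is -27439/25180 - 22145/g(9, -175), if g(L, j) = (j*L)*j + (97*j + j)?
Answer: -61199253/52067204 ≈ -1.1754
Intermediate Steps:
g(L, j) = 98*j + L*j² (g(L, j) = (L*j)*j + 98*j = L*j² + 98*j = 98*j + L*j²)
-27439/25180 - 22145/g(9, -175) = -27439/25180 - 22145*(-1/(175*(98 + 9*(-175)))) = -27439*1/25180 - 22145*(-1/(175*(98 - 1575))) = -27439/25180 - 22145/((-175*(-1477))) = -27439/25180 - 22145/258475 = -27439/25180 - 22145*1/258475 = -27439/25180 - 4429/51695 = -61199253/52067204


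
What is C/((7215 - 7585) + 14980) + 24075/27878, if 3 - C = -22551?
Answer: 163416027/67882930 ≈ 2.4073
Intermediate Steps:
C = 22554 (C = 3 - 1*(-22551) = 3 + 22551 = 22554)
C/((7215 - 7585) + 14980) + 24075/27878 = 22554/((7215 - 7585) + 14980) + 24075/27878 = 22554/(-370 + 14980) + 24075*(1/27878) = 22554/14610 + 24075/27878 = 22554*(1/14610) + 24075/27878 = 3759/2435 + 24075/27878 = 163416027/67882930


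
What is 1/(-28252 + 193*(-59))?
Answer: -1/39639 ≈ -2.5228e-5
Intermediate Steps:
1/(-28252 + 193*(-59)) = 1/(-28252 - 11387) = 1/(-39639) = -1/39639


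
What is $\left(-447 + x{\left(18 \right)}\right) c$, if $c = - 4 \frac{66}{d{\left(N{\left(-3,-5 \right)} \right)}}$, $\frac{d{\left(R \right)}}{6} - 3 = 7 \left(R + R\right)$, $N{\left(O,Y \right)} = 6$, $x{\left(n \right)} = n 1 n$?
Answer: $\frac{1804}{29} \approx 62.207$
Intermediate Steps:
$x{\left(n \right)} = n^{2}$ ($x{\left(n \right)} = n n = n^{2}$)
$d{\left(R \right)} = 18 + 84 R$ ($d{\left(R \right)} = 18 + 6 \cdot 7 \left(R + R\right) = 18 + 6 \cdot 7 \cdot 2 R = 18 + 6 \cdot 14 R = 18 + 84 R$)
$c = - \frac{44}{87}$ ($c = - 4 \frac{66}{18 + 84 \cdot 6} = - 4 \frac{66}{18 + 504} = - 4 \cdot \frac{66}{522} = - 4 \cdot 66 \cdot \frac{1}{522} = \left(-4\right) \frac{11}{87} = - \frac{44}{87} \approx -0.50575$)
$\left(-447 + x{\left(18 \right)}\right) c = \left(-447 + 18^{2}\right) \left(- \frac{44}{87}\right) = \left(-447 + 324\right) \left(- \frac{44}{87}\right) = \left(-123\right) \left(- \frac{44}{87}\right) = \frac{1804}{29}$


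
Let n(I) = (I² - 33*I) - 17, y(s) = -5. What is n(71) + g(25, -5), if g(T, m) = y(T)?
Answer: 2676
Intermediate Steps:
n(I) = -17 + I² - 33*I
g(T, m) = -5
n(71) + g(25, -5) = (-17 + 71² - 33*71) - 5 = (-17 + 5041 - 2343) - 5 = 2681 - 5 = 2676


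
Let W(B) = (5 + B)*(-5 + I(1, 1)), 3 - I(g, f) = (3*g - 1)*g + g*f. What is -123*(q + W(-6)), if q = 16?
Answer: -2583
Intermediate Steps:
I(g, f) = 3 - f*g - g*(-1 + 3*g) (I(g, f) = 3 - ((3*g - 1)*g + g*f) = 3 - ((-1 + 3*g)*g + f*g) = 3 - (g*(-1 + 3*g) + f*g) = 3 - (f*g + g*(-1 + 3*g)) = 3 + (-f*g - g*(-1 + 3*g)) = 3 - f*g - g*(-1 + 3*g))
W(B) = -25 - 5*B (W(B) = (5 + B)*(-5 + (3 + 1 - 3*1² - 1*1*1)) = (5 + B)*(-5 + (3 + 1 - 3*1 - 1)) = (5 + B)*(-5 + (3 + 1 - 3 - 1)) = (5 + B)*(-5 + 0) = (5 + B)*(-5) = -25 - 5*B)
-123*(q + W(-6)) = -123*(16 + (-25 - 5*(-6))) = -123*(16 + (-25 + 30)) = -123*(16 + 5) = -123*21 = -2583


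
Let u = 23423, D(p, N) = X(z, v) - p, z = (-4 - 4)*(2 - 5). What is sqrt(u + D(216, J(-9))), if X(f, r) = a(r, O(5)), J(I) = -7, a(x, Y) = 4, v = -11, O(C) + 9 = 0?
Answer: 3*sqrt(2579) ≈ 152.35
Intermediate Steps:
O(C) = -9 (O(C) = -9 + 0 = -9)
z = 24 (z = -8*(-3) = 24)
X(f, r) = 4
D(p, N) = 4 - p
sqrt(u + D(216, J(-9))) = sqrt(23423 + (4 - 1*216)) = sqrt(23423 + (4 - 216)) = sqrt(23423 - 212) = sqrt(23211) = 3*sqrt(2579)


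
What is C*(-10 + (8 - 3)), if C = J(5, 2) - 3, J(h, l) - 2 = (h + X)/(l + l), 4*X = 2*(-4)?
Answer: 5/4 ≈ 1.2500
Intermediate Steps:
X = -2 (X = (2*(-4))/4 = (¼)*(-8) = -2)
J(h, l) = 2 + (-2 + h)/(2*l) (J(h, l) = 2 + (h - 2)/(l + l) = 2 + (-2 + h)/((2*l)) = 2 + (-2 + h)*(1/(2*l)) = 2 + (-2 + h)/(2*l))
C = -¼ (C = (½)*(-2 + 5 + 4*2)/2 - 3 = (½)*(½)*(-2 + 5 + 8) - 3 = (½)*(½)*11 - 3 = 11/4 - 3 = -¼ ≈ -0.25000)
C*(-10 + (8 - 3)) = -(-10 + (8 - 3))/4 = -(-10 + 5)/4 = -¼*(-5) = 5/4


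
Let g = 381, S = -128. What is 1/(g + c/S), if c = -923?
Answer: 128/49691 ≈ 0.0025759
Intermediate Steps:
1/(g + c/S) = 1/(381 - 923/(-128)) = 1/(381 - 923*(-1/128)) = 1/(381 + 923/128) = 1/(49691/128) = 128/49691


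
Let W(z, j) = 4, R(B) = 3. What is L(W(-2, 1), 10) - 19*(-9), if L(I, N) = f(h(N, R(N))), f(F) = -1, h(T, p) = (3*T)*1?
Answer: 170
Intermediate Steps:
h(T, p) = 3*T
L(I, N) = -1
L(W(-2, 1), 10) - 19*(-9) = -1 - 19*(-9) = -1 + 171 = 170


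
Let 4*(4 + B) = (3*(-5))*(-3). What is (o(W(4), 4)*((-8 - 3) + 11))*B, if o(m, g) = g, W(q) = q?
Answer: 0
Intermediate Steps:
B = 29/4 (B = -4 + ((3*(-5))*(-3))/4 = -4 + (-15*(-3))/4 = -4 + (¼)*45 = -4 + 45/4 = 29/4 ≈ 7.2500)
(o(W(4), 4)*((-8 - 3) + 11))*B = (4*((-8 - 3) + 11))*(29/4) = (4*(-11 + 11))*(29/4) = (4*0)*(29/4) = 0*(29/4) = 0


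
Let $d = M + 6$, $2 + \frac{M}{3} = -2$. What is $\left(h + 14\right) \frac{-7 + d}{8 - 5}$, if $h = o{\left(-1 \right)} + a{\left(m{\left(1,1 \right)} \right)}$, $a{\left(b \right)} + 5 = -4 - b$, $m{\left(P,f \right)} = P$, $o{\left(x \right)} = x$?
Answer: $-13$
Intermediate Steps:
$M = -12$ ($M = -6 + 3 \left(-2\right) = -6 - 6 = -12$)
$a{\left(b \right)} = -9 - b$ ($a{\left(b \right)} = -5 - \left(4 + b\right) = -9 - b$)
$d = -6$ ($d = -12 + 6 = -6$)
$h = -11$ ($h = -1 - 10 = -11$)
$\left(h + 14\right) \frac{-7 + d}{8 - 5} = \left(-11 + 14\right) \frac{-7 - 6}{8 - 5} = 3 \left(- \frac{13}{3}\right) = -13$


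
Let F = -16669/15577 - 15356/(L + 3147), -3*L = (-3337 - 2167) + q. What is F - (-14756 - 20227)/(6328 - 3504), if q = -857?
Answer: 2920314698203/347560628648 ≈ 8.4023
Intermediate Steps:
L = 6361/3 (L = -((-3337 - 2167) - 857)/3 = -(-5504 - 857)/3 = -1/3*(-6361) = 6361/3 ≈ 2120.3)
F = -490502387/123073877 (F = -16669/15577 - 15356/(6361/3 + 3147) = -16669*1/15577 - 15356/15802/3 = -16669/15577 - 15356*3/15802 = -16669/15577 - 23034/7901 = -490502387/123073877 ≈ -3.9854)
F - (-14756 - 20227)/(6328 - 3504) = -490502387/123073877 - (-14756 - 20227)/(6328 - 3504) = -490502387/123073877 - (-34983)/2824 = -490502387/123073877 - 1*(-34983/2824) = -490502387/123073877 + 34983/2824 = 2920314698203/347560628648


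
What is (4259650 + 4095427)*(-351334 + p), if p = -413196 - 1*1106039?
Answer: -15628748028813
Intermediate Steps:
p = -1519235 (p = -413196 - 1106039 = -1519235)
(4259650 + 4095427)*(-351334 + p) = (4259650 + 4095427)*(-351334 - 1519235) = 8355077*(-1870569) = -15628748028813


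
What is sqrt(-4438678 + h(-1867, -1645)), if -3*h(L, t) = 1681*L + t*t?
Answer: 4*I*sqrt(268409) ≈ 2072.3*I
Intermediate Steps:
h(L, t) = -1681*L/3 - t**2/3 (h(L, t) = -(1681*L + t*t)/3 = -(1681*L + t**2)/3 = -(t**2 + 1681*L)/3 = -1681*L/3 - t**2/3)
sqrt(-4438678 + h(-1867, -1645)) = sqrt(-4438678 + (-1681/3*(-1867) - 1/3*(-1645)**2)) = sqrt(-4438678 + (3138427/3 - 1/3*2706025)) = sqrt(-4438678 + (3138427/3 - 2706025/3)) = sqrt(-4438678 + 144134) = sqrt(-4294544) = 4*I*sqrt(268409)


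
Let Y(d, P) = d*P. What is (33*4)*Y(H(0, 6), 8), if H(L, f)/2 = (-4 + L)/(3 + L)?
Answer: -2816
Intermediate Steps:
H(L, f) = 2*(-4 + L)/(3 + L) (H(L, f) = 2*((-4 + L)/(3 + L)) = 2*(-4 + L)/(3 + L))
Y(d, P) = P*d
(33*4)*Y(H(0, 6), 8) = (33*4)*(8*(2*(-4 + 0)/(3 + 0))) = 132*(8*(2*(-4)/3)) = 132*(8*(2*(⅓)*(-4))) = 132*(8*(-8/3)) = 132*(-64/3) = -2816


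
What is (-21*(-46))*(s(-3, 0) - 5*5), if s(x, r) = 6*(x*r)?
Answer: -24150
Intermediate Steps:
s(x, r) = 6*r*x (s(x, r) = 6*(r*x) = 6*r*x)
(-21*(-46))*(s(-3, 0) - 5*5) = (-21*(-46))*(6*0*(-3) - 5*5) = 966*(0 - 25) = 966*(-25) = -24150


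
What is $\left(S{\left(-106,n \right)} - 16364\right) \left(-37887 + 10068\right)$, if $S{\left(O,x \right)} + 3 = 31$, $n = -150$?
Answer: $454451184$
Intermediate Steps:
$S{\left(O,x \right)} = 28$ ($S{\left(O,x \right)} = -3 + 31 = 28$)
$\left(S{\left(-106,n \right)} - 16364\right) \left(-37887 + 10068\right) = \left(28 - 16364\right) \left(-37887 + 10068\right) = \left(-16336\right) \left(-27819\right) = 454451184$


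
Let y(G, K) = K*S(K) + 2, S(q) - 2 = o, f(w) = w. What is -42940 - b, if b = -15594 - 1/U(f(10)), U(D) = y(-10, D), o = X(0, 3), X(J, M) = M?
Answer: -1421991/52 ≈ -27346.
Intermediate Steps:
o = 3
S(q) = 5 (S(q) = 2 + 3 = 5)
y(G, K) = 2 + 5*K (y(G, K) = K*5 + 2 = 5*K + 2 = 2 + 5*K)
U(D) = 2 + 5*D
b = -810889/52 (b = -15594 - 1/(2 + 5*10) = -15594 - 1/(2 + 50) = -15594 - 1/52 = -810889/52 ≈ -15594.)
-42940 - b = -42940 - 1*(-810889/52) = -42940 + 810889/52 = -1421991/52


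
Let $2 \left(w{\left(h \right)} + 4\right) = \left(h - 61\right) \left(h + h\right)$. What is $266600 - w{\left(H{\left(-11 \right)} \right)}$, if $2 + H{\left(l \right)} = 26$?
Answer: $267492$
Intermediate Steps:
$H{\left(l \right)} = 24$ ($H{\left(l \right)} = -2 + 26 = 24$)
$w{\left(h \right)} = -4 + h \left(-61 + h\right)$ ($w{\left(h \right)} = -4 + \frac{\left(h - 61\right) \left(h + h\right)}{2} = -4 + \frac{\left(-61 + h\right) 2 h}{2} = -4 + \frac{2 h \left(-61 + h\right)}{2} = -4 + h \left(-61 + h\right)$)
$266600 - w{\left(H{\left(-11 \right)} \right)} = 266600 - \left(-4 + 24^{2} - 1464\right) = 266600 - \left(-4 + 576 - 1464\right) = 266600 - -892 = 266600 + 892 = 267492$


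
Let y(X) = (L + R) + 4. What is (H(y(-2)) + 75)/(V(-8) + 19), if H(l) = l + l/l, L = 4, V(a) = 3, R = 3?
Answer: 87/22 ≈ 3.9545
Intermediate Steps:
y(X) = 11 (y(X) = (4 + 3) + 4 = 7 + 4 = 11)
H(l) = 1 + l (H(l) = l + 1 = 1 + l)
(H(y(-2)) + 75)/(V(-8) + 19) = ((1 + 11) + 75)/(3 + 19) = (12 + 75)/22 = 87*(1/22) = 87/22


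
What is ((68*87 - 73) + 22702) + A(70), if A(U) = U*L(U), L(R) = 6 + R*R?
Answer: 371965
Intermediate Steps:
L(R) = 6 + R**2
A(U) = U*(6 + U**2)
((68*87 - 73) + 22702) + A(70) = ((68*87 - 73) + 22702) + 70*(6 + 70**2) = ((5916 - 73) + 22702) + 70*(6 + 4900) = (5843 + 22702) + 70*4906 = 28545 + 343420 = 371965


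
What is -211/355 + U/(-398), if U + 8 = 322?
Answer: -97724/70645 ≈ -1.3833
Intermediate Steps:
U = 314 (U = -8 + 322 = 314)
-211/355 + U/(-398) = -211/355 + 314/(-398) = -211*1/355 + 314*(-1/398) = -211/355 - 157/199 = -97724/70645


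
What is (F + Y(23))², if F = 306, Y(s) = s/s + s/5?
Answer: 2427364/25 ≈ 97095.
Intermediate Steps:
Y(s) = 1 + s/5 (Y(s) = 1 + s*(⅕) = 1 + s/5)
(F + Y(23))² = (306 + (1 + (⅕)*23))² = (306 + (1 + 23/5))² = (306 + 28/5)² = (1558/5)² = 2427364/25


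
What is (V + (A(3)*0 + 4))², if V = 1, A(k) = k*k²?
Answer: 25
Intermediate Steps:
A(k) = k³
(V + (A(3)*0 + 4))² = (1 + (3³*0 + 4))² = (1 + (27*0 + 4))² = (1 + (0 + 4))² = (1 + 4)² = 5² = 25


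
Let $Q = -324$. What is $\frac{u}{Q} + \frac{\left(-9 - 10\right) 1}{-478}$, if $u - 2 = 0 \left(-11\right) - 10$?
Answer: $\frac{2495}{38718} \approx 0.06444$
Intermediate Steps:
$u = -8$ ($u = 2 + \left(0 \left(-11\right) - 10\right) = 2 + \left(0 - 10\right) = 2 - 10 = -8$)
$\frac{u}{Q} + \frac{\left(-9 - 10\right) 1}{-478} = - \frac{8}{-324} + \frac{\left(-9 - 10\right) 1}{-478} = \left(-8\right) \left(- \frac{1}{324}\right) + \left(-19\right) 1 \left(- \frac{1}{478}\right) = \frac{2}{81} - - \frac{19}{478} = \frac{2}{81} + \frac{19}{478} = \frac{2495}{38718}$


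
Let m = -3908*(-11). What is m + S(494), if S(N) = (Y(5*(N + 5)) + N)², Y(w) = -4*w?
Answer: 90027184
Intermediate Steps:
m = 42988
S(N) = (-100 - 19*N)² (S(N) = (-20*(N + 5) + N)² = (-20*(5 + N) + N)² = (-4*(25 + 5*N) + N)² = ((-100 - 20*N) + N)² = (-100 - 19*N)²)
m + S(494) = 42988 + (100 + 19*494)² = 42988 + (100 + 9386)² = 42988 + 9486² = 42988 + 89984196 = 90027184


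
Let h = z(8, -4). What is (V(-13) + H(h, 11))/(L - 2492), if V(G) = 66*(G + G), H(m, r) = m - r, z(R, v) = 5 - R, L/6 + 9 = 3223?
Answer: -865/8396 ≈ -0.10303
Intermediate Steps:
L = 19284 (L = -54 + 6*3223 = -54 + 19338 = 19284)
h = -3 (h = 5 - 1*8 = 5 - 8 = -3)
V(G) = 132*G (V(G) = 66*(2*G) = 132*G)
(V(-13) + H(h, 11))/(L - 2492) = (132*(-13) + (-3 - 1*11))/(19284 - 2492) = (-1716 + (-3 - 11))/16792 = (-1716 - 14)*(1/16792) = -1730*1/16792 = -865/8396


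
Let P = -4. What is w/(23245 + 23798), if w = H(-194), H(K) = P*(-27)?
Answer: 12/5227 ≈ 0.0022958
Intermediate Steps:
H(K) = 108 (H(K) = -4*(-27) = 108)
w = 108
w/(23245 + 23798) = 108/(23245 + 23798) = 108/47043 = 108*(1/47043) = 12/5227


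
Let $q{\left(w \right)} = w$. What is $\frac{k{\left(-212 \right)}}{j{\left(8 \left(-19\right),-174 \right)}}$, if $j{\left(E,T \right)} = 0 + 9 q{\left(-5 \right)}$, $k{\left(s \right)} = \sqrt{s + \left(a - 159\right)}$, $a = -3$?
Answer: $- \frac{i \sqrt{374}}{45} \approx - 0.42976 i$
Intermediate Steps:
$k{\left(s \right)} = \sqrt{-162 + s}$ ($k{\left(s \right)} = \sqrt{s - 162} = \sqrt{-162 + s}$)
$j{\left(E,T \right)} = -45$ ($j{\left(E,T \right)} = 0 + 9 \left(-5\right) = 0 - 45 = -45$)
$\frac{k{\left(-212 \right)}}{j{\left(8 \left(-19\right),-174 \right)}} = \frac{\sqrt{-162 - 212}}{-45} = \sqrt{-374} \left(- \frac{1}{45}\right) = i \sqrt{374} \left(- \frac{1}{45}\right) = - \frac{i \sqrt{374}}{45}$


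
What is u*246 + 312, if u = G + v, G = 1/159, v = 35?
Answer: 472948/53 ≈ 8923.5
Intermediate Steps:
G = 1/159 ≈ 0.0062893
u = 5566/159 (u = 1/159 + 35 = 5566/159 ≈ 35.006)
u*246 + 312 = (5566/159)*246 + 312 = 456412/53 + 312 = 472948/53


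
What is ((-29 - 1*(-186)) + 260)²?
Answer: 173889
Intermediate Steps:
((-29 - 1*(-186)) + 260)² = ((-29 + 186) + 260)² = (157 + 260)² = 417² = 173889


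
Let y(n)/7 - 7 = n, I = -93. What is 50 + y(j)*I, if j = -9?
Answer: 1352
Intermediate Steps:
y(n) = 49 + 7*n
50 + y(j)*I = 50 + (49 + 7*(-9))*(-93) = 50 + (49 - 63)*(-93) = 50 - 14*(-93) = 50 + 1302 = 1352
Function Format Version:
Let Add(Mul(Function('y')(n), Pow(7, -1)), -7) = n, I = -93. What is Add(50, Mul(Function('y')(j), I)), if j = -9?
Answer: 1352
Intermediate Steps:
Function('y')(n) = Add(49, Mul(7, n))
Add(50, Mul(Function('y')(j), I)) = Add(50, Mul(Add(49, Mul(7, -9)), -93)) = Add(50, Mul(Add(49, -63), -93)) = Add(50, Mul(-14, -93)) = Add(50, 1302) = 1352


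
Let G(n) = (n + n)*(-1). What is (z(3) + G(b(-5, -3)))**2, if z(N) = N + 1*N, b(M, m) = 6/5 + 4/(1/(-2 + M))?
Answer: 88804/25 ≈ 3552.2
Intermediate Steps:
b(M, m) = -34/5 + 4*M (b(M, m) = 6*(1/5) + 4*(-2 + M) = 6/5 + (-8 + 4*M) = -34/5 + 4*M)
G(n) = -2*n (G(n) = (2*n)*(-1) = -2*n)
z(N) = 2*N (z(N) = N + N = 2*N)
(z(3) + G(b(-5, -3)))**2 = (2*3 - 2*(-34/5 + 4*(-5)))**2 = (6 - 2*(-34/5 - 20))**2 = (6 - 2*(-134/5))**2 = (6 + 268/5)**2 = (298/5)**2 = 88804/25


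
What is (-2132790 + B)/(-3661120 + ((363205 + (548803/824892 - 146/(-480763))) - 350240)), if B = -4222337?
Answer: 47552843624467164/27297662592948103 ≈ 1.7420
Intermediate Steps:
(-2132790 + B)/(-3661120 + ((363205 + (548803/824892 - 146/(-480763))) - 350240)) = (-2132790 - 4222337)/(-3661120 + ((363205 + (548803/824892 - 146/(-480763))) - 350240)) = -6355127/(-3661120 + ((363205 + (548803*(1/824892) - 146*(-1/480763))) - 350240)) = -6355127/(-3661120 + ((363205 + (548803/824892 + 146/480763)) - 350240)) = -6355127/(-3661120 + ((363205 + 4980464357/7482595332) - 350240)) = -6355127/(-3661120 + (2717721018023417/7482595332 - 350240)) = -6355127/(-3661120 + 97016828943737/7482595332) = -6355127/(-27297662592948103/7482595332) = -6355127*(-7482595332/27297662592948103) = 47552843624467164/27297662592948103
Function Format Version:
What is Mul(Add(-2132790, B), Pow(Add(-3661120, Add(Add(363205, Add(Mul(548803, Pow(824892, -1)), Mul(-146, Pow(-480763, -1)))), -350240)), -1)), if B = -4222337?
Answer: Rational(47552843624467164, 27297662592948103) ≈ 1.7420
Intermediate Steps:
Mul(Add(-2132790, B), Pow(Add(-3661120, Add(Add(363205, Add(Mul(548803, Pow(824892, -1)), Mul(-146, Pow(-480763, -1)))), -350240)), -1)) = Mul(Add(-2132790, -4222337), Pow(Add(-3661120, Add(Add(363205, Add(Mul(548803, Pow(824892, -1)), Mul(-146, Pow(-480763, -1)))), -350240)), -1)) = Mul(-6355127, Pow(Add(-3661120, Add(Add(363205, Add(Mul(548803, Rational(1, 824892)), Mul(-146, Rational(-1, 480763)))), -350240)), -1)) = Mul(-6355127, Pow(Add(-3661120, Add(Add(363205, Add(Rational(548803, 824892), Rational(146, 480763))), -350240)), -1)) = Mul(-6355127, Pow(Add(-3661120, Add(Add(363205, Rational(4980464357, 7482595332)), -350240)), -1)) = Mul(-6355127, Pow(Add(-3661120, Add(Rational(2717721018023417, 7482595332), -350240)), -1)) = Mul(-6355127, Pow(Add(-3661120, Rational(97016828943737, 7482595332)), -1)) = Mul(-6355127, Pow(Rational(-27297662592948103, 7482595332), -1)) = Mul(-6355127, Rational(-7482595332, 27297662592948103)) = Rational(47552843624467164, 27297662592948103)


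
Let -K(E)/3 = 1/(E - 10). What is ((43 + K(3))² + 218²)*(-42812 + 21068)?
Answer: -52644224448/49 ≈ -1.0744e+9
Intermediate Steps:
K(E) = -3/(-10 + E) (K(E) = -3/(E - 10) = -3/(-10 + E))
((43 + K(3))² + 218²)*(-42812 + 21068) = ((43 - 3/(-10 + 3))² + 218²)*(-42812 + 21068) = ((43 - 3/(-7))² + 47524)*(-21744) = ((43 - 3*(-⅐))² + 47524)*(-21744) = ((43 + 3/7)² + 47524)*(-21744) = ((304/7)² + 47524)*(-21744) = (92416/49 + 47524)*(-21744) = (2421092/49)*(-21744) = -52644224448/49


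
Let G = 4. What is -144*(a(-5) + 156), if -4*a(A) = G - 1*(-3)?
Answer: -22212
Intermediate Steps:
a(A) = -7/4 (a(A) = -(4 - 1*(-3))/4 = -(4 + 3)/4 = -1/4*7 = -7/4)
-144*(a(-5) + 156) = -144*(-7/4 + 156) = -144*617/4 = -22212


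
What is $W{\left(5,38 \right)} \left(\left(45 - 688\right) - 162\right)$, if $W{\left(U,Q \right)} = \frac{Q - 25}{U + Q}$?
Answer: $- \frac{10465}{43} \approx -243.37$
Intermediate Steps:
$W{\left(U,Q \right)} = \frac{-25 + Q}{Q + U}$
$W{\left(5,38 \right)} \left(\left(45 - 688\right) - 162\right) = \frac{-25 + 38}{38 + 5} \left(\left(45 - 688\right) - 162\right) = \frac{1}{43} \cdot 13 \left(-643 - 162\right) = \frac{1}{43} \cdot 13 \left(-805\right) = \frac{13}{43} \left(-805\right) = - \frac{10465}{43}$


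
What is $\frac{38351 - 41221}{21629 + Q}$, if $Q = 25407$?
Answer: $- \frac{1435}{23518} \approx -0.061017$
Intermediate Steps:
$\frac{38351 - 41221}{21629 + Q} = \frac{38351 - 41221}{21629 + 25407} = - \frac{2870}{47036} = \left(-2870\right) \frac{1}{47036} = - \frac{1435}{23518}$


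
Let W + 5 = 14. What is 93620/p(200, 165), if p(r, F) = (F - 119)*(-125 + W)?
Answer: -23405/1334 ≈ -17.545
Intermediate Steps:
W = 9 (W = -5 + 14 = 9)
p(r, F) = 13804 - 116*F (p(r, F) = (F - 119)*(-125 + 9) = (-119 + F)*(-116) = 13804 - 116*F)
93620/p(200, 165) = 93620/(13804 - 116*165) = 93620/(13804 - 19140) = 93620/(-5336) = 93620*(-1/5336) = -23405/1334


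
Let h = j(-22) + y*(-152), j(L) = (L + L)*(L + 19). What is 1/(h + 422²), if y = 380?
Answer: 1/120456 ≈ 8.3018e-6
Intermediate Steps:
j(L) = 2*L*(19 + L) (j(L) = (2*L)*(19 + L) = 2*L*(19 + L))
h = -57628 (h = 2*(-22)*(19 - 22) + 380*(-152) = 2*(-22)*(-3) - 57760 = 132 - 57760 = -57628)
1/(h + 422²) = 1/(-57628 + 422²) = 1/(-57628 + 178084) = 1/120456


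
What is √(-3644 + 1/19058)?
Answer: I*√1323527615358/19058 ≈ 60.366*I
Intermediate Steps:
√(-3644 + 1/19058) = √(-69447351/19058) = I*√1323527615358/19058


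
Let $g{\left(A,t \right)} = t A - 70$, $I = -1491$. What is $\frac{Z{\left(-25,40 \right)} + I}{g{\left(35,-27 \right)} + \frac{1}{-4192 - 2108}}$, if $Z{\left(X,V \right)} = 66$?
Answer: $\frac{8977500}{6394501} \approx 1.4039$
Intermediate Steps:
$g{\left(A,t \right)} = -70 + A t$ ($g{\left(A,t \right)} = A t - 70 = -70 + A t$)
$\frac{Z{\left(-25,40 \right)} + I}{g{\left(35,-27 \right)} + \frac{1}{-4192 - 2108}} = \frac{66 - 1491}{\left(-70 + 35 \left(-27\right)\right) + \frac{1}{-4192 - 2108}} = - \frac{1425}{\left(-70 - 945\right) + \frac{1}{-6300}} = - \frac{1425}{-1015 - \frac{1}{6300}} = - \frac{1425}{- \frac{6394501}{6300}} = \left(-1425\right) \left(- \frac{6300}{6394501}\right) = \frac{8977500}{6394501}$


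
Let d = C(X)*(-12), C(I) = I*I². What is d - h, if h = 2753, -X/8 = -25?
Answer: -96002753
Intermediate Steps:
X = 200 (X = -8*(-25) = 200)
C(I) = I³
d = -96000000 (d = 200³*(-12) = 8000000*(-12) = -96000000)
d - h = -96000000 - 1*2753 = -96000000 - 2753 = -96002753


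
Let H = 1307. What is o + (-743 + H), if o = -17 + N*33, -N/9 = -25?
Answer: 7972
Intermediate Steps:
N = 225 (N = -9*(-25) = 225)
o = 7408 (o = -17 + 225*33 = -17 + 7425 = 7408)
o + (-743 + H) = 7408 + (-743 + 1307) = 7408 + 564 = 7972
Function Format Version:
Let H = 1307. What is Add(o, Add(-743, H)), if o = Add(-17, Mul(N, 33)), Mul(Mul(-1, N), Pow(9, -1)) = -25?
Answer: 7972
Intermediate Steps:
N = 225 (N = Mul(-9, -25) = 225)
o = 7408 (o = Add(-17, Mul(225, 33)) = Add(-17, 7425) = 7408)
Add(o, Add(-743, H)) = Add(7408, Add(-743, 1307)) = Add(7408, 564) = 7972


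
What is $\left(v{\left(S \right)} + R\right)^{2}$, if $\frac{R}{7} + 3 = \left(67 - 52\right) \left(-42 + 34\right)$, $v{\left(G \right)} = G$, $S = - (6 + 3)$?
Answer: $756900$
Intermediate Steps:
$S = -9$ ($S = \left(-1\right) 9 = -9$)
$R = -861$ ($R = -21 + 7 \left(67 - 52\right) \left(-42 + 34\right) = -21 + 7 \cdot 15 \left(-8\right) = -21 + 7 \left(-120\right) = -21 - 840 = -861$)
$\left(v{\left(S \right)} + R\right)^{2} = \left(-9 - 861\right)^{2} = \left(-870\right)^{2} = 756900$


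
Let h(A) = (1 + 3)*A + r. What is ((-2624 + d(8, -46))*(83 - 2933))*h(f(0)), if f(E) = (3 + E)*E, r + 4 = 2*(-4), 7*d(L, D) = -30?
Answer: -629211600/7 ≈ -8.9887e+7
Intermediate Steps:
d(L, D) = -30/7 (d(L, D) = (⅐)*(-30) = -30/7)
r = -12 (r = -4 + 2*(-4) = -4 - 8 = -12)
f(E) = E*(3 + E)
h(A) = -12 + 4*A (h(A) = (1 + 3)*A - 12 = 4*A - 12 = -12 + 4*A)
((-2624 + d(8, -46))*(83 - 2933))*h(f(0)) = ((-2624 - 30/7)*(83 - 2933))*(-12 + 4*(0*(3 + 0))) = (-18398/7*(-2850))*(-12 + 4*(0*3)) = 52434300*(-12 + 4*0)/7 = 52434300*(-12 + 0)/7 = (52434300/7)*(-12) = -629211600/7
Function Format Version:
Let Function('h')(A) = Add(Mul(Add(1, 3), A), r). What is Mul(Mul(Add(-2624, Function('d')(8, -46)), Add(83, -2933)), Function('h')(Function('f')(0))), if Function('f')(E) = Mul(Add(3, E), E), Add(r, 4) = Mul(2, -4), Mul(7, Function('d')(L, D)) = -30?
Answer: Rational(-629211600, 7) ≈ -8.9887e+7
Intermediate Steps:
Function('d')(L, D) = Rational(-30, 7) (Function('d')(L, D) = Mul(Rational(1, 7), -30) = Rational(-30, 7))
r = -12 (r = Add(-4, Mul(2, -4)) = Add(-4, -8) = -12)
Function('f')(E) = Mul(E, Add(3, E))
Function('h')(A) = Add(-12, Mul(4, A)) (Function('h')(A) = Add(Mul(Add(1, 3), A), -12) = Add(Mul(4, A), -12) = Add(-12, Mul(4, A)))
Mul(Mul(Add(-2624, Function('d')(8, -46)), Add(83, -2933)), Function('h')(Function('f')(0))) = Mul(Mul(Add(-2624, Rational(-30, 7)), Add(83, -2933)), Add(-12, Mul(4, Mul(0, Add(3, 0))))) = Mul(Mul(Rational(-18398, 7), -2850), Add(-12, Mul(4, Mul(0, 3)))) = Mul(Rational(52434300, 7), Add(-12, Mul(4, 0))) = Mul(Rational(52434300, 7), Add(-12, 0)) = Mul(Rational(52434300, 7), -12) = Rational(-629211600, 7)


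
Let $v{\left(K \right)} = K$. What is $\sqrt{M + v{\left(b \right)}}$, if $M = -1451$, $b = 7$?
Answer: $38 i \approx 38.0 i$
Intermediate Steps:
$\sqrt{M + v{\left(b \right)}} = \sqrt{-1451 + 7} = \sqrt{-1444} = 38 i$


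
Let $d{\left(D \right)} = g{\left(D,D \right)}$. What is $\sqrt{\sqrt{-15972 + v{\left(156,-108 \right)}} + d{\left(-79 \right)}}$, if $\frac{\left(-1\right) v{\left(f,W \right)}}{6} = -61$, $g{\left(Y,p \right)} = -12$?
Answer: $\sqrt{-12 + 51 i \sqrt{6}} \approx 7.5332 + 8.2915 i$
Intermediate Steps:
$d{\left(D \right)} = -12$
$v{\left(f,W \right)} = 366$ ($v{\left(f,W \right)} = \left(-6\right) \left(-61\right) = 366$)
$\sqrt{\sqrt{-15972 + v{\left(156,-108 \right)}} + d{\left(-79 \right)}} = \sqrt{\sqrt{-15972 + 366} - 12} = \sqrt{\sqrt{-15606} - 12} = \sqrt{51 i \sqrt{6} - 12} = \sqrt{-12 + 51 i \sqrt{6}}$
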